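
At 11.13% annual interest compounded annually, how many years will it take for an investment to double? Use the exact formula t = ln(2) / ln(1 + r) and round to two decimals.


Doubling condition: (1 + r)^t = 2
Take ln of both sides: t × ln(1 + r) = ln(2)
t = ln(2) / ln(1 + r)
t = 0.693147 / 0.105531
t = 6.57

t = ln(2) / ln(1 + r) = 6.57 years


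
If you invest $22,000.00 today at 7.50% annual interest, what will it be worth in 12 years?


Future value formula: FV = PV × (1 + r)^t
FV = $22,000.00 × (1 + 0.075)^12
FV = $22,000.00 × 2.3817796
FV = $52,399.15

FV = PV × (1 + r)^t = $52,399.15


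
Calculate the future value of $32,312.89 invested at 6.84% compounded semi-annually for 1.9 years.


Compound interest formula: A = P(1 + r/n)^(nt)
A = $32,312.89 × (1 + 0.0684/2)^(2 × 1.9)
Growth factor: (1 + 0.0684/2)^3.8 = 1.136311
A = $32,312.89 × 1.136311
A = $36,717.49

A = P(1 + r/n)^(nt) = $36,717.49


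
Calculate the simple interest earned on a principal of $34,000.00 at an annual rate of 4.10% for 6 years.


Simple interest formula: I = P × r × t
I = $34,000.00 × 0.041 × 6
I = $8,364.00

I = P × r × t = $8,364.00


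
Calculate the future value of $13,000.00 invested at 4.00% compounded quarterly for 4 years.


Compound interest formula: A = P(1 + r/n)^(nt)
A = $13,000.00 × (1 + 0.04/4)^(4 × 4)
Growth factor: (1 + 0.04/4)^16 = 1.1725786
A = $13,000.00 × 1.1725786
A = $15,243.52

A = P(1 + r/n)^(nt) = $15,243.52


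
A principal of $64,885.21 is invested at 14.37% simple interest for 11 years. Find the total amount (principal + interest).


Total amount formula: A = P(1 + rt) = P + P·r·t
Interest: I = P × r × t = $64,885.21 × 0.1437 × 11 = $102,564.05
A = P + I = $64,885.21 + $102,564.05 = $167,449.26

A = P + I = P(1 + rt) = $167,449.26


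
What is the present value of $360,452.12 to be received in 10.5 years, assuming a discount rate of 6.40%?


Present value formula: PV = FV / (1 + r)^t
PV = $360,452.12 / (1 + 0.064)^10.5
PV = $360,452.12 / 1.918170
PV = $187,914.59

PV = FV / (1 + r)^t = $187,914.59


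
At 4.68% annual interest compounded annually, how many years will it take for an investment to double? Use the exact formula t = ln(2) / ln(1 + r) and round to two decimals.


Doubling condition: (1 + r)^t = 2
Take ln of both sides: t × ln(1 + r) = ln(2)
t = ln(2) / ln(1 + r)
t = 0.693147 / 0.045738
t = 15.15

t = ln(2) / ln(1 + r) = 15.15 years


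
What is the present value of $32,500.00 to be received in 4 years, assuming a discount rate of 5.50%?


Present value formula: PV = FV / (1 + r)^t
PV = $32,500.00 / (1 + 0.055)^4
PV = $32,500.00 / 1.238825
PV = $26,234.54

PV = FV / (1 + r)^t = $26,234.54


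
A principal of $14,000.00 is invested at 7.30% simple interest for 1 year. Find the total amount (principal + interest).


Total amount formula: A = P(1 + rt) = P + P·r·t
Interest: I = P × r × t = $14,000.00 × 0.073 × 1 = $1,022.00
A = P + I = $14,000.00 + $1,022.00 = $15,022.00

A = P + I = P(1 + rt) = $15,022.00


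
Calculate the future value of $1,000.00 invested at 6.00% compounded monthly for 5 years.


Compound interest formula: A = P(1 + r/n)^(nt)
A = $1,000.00 × (1 + 0.06/12)^(12 × 5)
Growth factor: (1 + 0.06/12)^60 = 1.348850
A = $1,000.00 × 1.348850
A = $1,348.85

A = P(1 + r/n)^(nt) = $1,348.85


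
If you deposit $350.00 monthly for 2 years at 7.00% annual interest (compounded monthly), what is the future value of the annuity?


Future value of an ordinary annuity: FV = PMT × ((1 + r)^n − 1) / r
Monthly rate r = 0.07/12 ≈ 0.00583333, n = 24
FV = $350.00 × ((1 + 0.07/12)^24 − 1) / (0.07/12)
FV = $350.00 × 25.681032
FV = $8,988.36

FV = PMT × ((1+r)^n - 1)/r = $8,988.36


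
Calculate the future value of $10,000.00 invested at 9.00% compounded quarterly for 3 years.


Compound interest formula: A = P(1 + r/n)^(nt)
A = $10,000.00 × (1 + 0.09/4)^(4 × 3)
Growth factor: (1 + 0.09/4)^12 = 1.306050
A = $10,000.00 × 1.306050
A = $13,060.50

A = P(1 + r/n)^(nt) = $13,060.50


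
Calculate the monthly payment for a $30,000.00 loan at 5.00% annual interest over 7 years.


Loan payment formula: PMT = PV × r / (1 − (1 + r)^(−n))
Monthly rate r = 0.05/12 ≈ 0.00416667, n = 84 months
Denominator: 1 − (1 + 0.05/12)^(−84) = 0.294799
PMT = $30,000.00 × (0.05/12) / 0.294799
PMT = $424.02 per month

PMT = PV × r / (1-(1+r)^(-n)) = $424.02/month


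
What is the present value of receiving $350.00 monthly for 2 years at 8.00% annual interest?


Present value of an ordinary annuity: PV = PMT × (1 − (1 + r)^(−n)) / r
Monthly rate r = 0.08/12 ≈ 0.00666667, n = 24
PV = $350.00 × (1 − (1 + 0.08/12)^(−24)) / (0.08/12)
PV = $350.00 × 22.110544
PV = $7,738.69

PV = PMT × (1-(1+r)^(-n))/r = $7,738.69


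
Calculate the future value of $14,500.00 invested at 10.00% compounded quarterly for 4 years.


Compound interest formula: A = P(1 + r/n)^(nt)
A = $14,500.00 × (1 + 0.1/4)^(4 × 4)
Growth factor: (1 + 0.1/4)^16 = 1.4845056
A = $14,500.00 × 1.4845056
A = $21,525.33

A = P(1 + r/n)^(nt) = $21,525.33


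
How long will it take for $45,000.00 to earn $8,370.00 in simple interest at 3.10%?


Rearrange the simple interest formula for t:
I = P × r × t  ⇒  t = I / (P × r)
t = $8,370.00 / ($45,000.00 × 0.031)
t = 6

t = I/(P×r) = 6 years


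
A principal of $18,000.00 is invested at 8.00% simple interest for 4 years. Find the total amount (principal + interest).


Total amount formula: A = P(1 + rt) = P + P·r·t
Interest: I = P × r × t = $18,000.00 × 0.08 × 4 = $5,760.00
A = P + I = $18,000.00 + $5,760.00 = $23,760.00

A = P + I = P(1 + rt) = $23,760.00


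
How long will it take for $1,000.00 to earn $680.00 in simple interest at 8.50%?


Rearrange the simple interest formula for t:
I = P × r × t  ⇒  t = I / (P × r)
t = $680.00 / ($1,000.00 × 0.085)
t = 8

t = I/(P×r) = 8 years


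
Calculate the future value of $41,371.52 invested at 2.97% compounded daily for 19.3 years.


Compound interest formula: A = P(1 + r/n)^(nt)
A = $41,371.52 × (1 + 0.0297/365)^(365 × 19.3)
Growth factor: (1 + 0.0297/365)^7044.5 = 1.773911
A = $41,371.52 × 1.773911
A = $73,389.39

A = P(1 + r/n)^(nt) = $73,389.39


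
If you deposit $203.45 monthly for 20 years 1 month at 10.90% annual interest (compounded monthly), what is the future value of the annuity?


Future value of an ordinary annuity: FV = PMT × ((1 + r)^n − 1) / r
Monthly rate r = 0.109/12 ≈ 0.00908333, n = 241
FV = $203.45 × ((1 + 0.109/12)^241 − 1) / (0.109/12)
FV = $203.45 × 863.035737
FV = $175,584.62

FV = PMT × ((1+r)^n - 1)/r = $175,584.62


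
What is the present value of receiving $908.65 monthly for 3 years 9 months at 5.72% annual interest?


Present value of an ordinary annuity: PV = PMT × (1 − (1 + r)^(−n)) / r
Monthly rate r = 0.0572/12 ≈ 0.00476667, n = 45
PV = $908.65 × (1 − (1 + 0.0572/12)^(−45)) / (0.0572/12)
PV = $908.65 × 40.414796
PV = $36,722.90

PV = PMT × (1-(1+r)^(-n))/r = $36,722.90


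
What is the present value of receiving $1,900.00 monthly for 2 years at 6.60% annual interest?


Present value of an ordinary annuity: PV = PMT × (1 − (1 + r)^(−n)) / r
Monthly rate r = 0.066/12 = 0.0055, n = 24
PV = $1,900.00 × (1 − (1 + 0.066/12)^(−24)) / (0.066/12)
PV = $1,900.00 × 22.425818
PV = $42,609.05

PV = PMT × (1-(1+r)^(-n))/r = $42,609.05


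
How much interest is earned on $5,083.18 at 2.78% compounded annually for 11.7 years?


Compound interest earned = final amount − principal.
A = P(1 + r/n)^(nt) = $5,083.18 × (1 + 0.0278/1)^(1 × 11.7) = $7,005.94
Interest = A − P = $7,005.94 − $5,083.18 = $1,922.76

Interest = A - P = $1,922.76


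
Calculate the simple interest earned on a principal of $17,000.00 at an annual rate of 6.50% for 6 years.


Simple interest formula: I = P × r × t
I = $17,000.00 × 0.065 × 6
I = $6,630.00

I = P × r × t = $6,630.00


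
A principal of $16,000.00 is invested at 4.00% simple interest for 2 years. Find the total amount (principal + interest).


Total amount formula: A = P(1 + rt) = P + P·r·t
Interest: I = P × r × t = $16,000.00 × 0.04 × 2 = $1,280.00
A = P + I = $16,000.00 + $1,280.00 = $17,280.00

A = P + I = P(1 + rt) = $17,280.00


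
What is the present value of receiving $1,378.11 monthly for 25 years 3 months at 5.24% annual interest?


Present value of an ordinary annuity: PV = PMT × (1 − (1 + r)^(−n)) / r
Monthly rate r = 0.0524/12 ≈ 0.00436667, n = 303
PV = $1,378.11 × (1 − (1 + 0.0524/12)^(−303)) / (0.0524/12)
PV = $1,378.11 × 167.845044
PV = $231,308.93

PV = PMT × (1-(1+r)^(-n))/r = $231,308.93


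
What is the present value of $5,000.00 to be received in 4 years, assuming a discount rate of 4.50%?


Present value formula: PV = FV / (1 + r)^t
PV = $5,000.00 / (1 + 0.045)^4
PV = $5,000.00 / 1.192519
PV = $4,192.81

PV = FV / (1 + r)^t = $4,192.81


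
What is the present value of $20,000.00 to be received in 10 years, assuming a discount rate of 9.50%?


Present value formula: PV = FV / (1 + r)^t
PV = $20,000.00 / (1 + 0.095)^10
PV = $20,000.00 / 2.478228
PV = $8,070.28

PV = FV / (1 + r)^t = $8,070.28


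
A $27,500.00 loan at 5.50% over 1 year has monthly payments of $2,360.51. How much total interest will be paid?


Total paid over the life of the loan = PMT × n.
Total paid = $2,360.51 × 12 = $28,326.12
Total interest = total paid − principal = $28,326.12 − $27,500.00 = $826.12

Total interest = (PMT × n) - PV = $826.12


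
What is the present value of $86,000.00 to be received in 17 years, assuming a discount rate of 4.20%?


Present value formula: PV = FV / (1 + r)^t
PV = $86,000.00 / (1 + 0.042)^17
PV = $86,000.00 / 2.012571
PV = $42,731.41

PV = FV / (1 + r)^t = $42,731.41


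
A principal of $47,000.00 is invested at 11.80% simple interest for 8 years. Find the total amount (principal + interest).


Total amount formula: A = P(1 + rt) = P + P·r·t
Interest: I = P × r × t = $47,000.00 × 0.118 × 8 = $44,368.00
A = P + I = $47,000.00 + $44,368.00 = $91,368.00

A = P + I = P(1 + rt) = $91,368.00


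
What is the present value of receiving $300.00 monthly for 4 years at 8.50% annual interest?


Present value of an ordinary annuity: PV = PMT × (1 − (1 + r)^(−n)) / r
Monthly rate r = 0.085/12 ≈ 0.00708333, n = 48
PV = $300.00 × (1 − (1 + 0.085/12)^(−48)) / (0.085/12)
PV = $300.00 × 40.570744
PV = $12,171.22

PV = PMT × (1-(1+r)^(-n))/r = $12,171.22


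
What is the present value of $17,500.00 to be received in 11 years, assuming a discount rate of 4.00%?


Present value formula: PV = FV / (1 + r)^t
PV = $17,500.00 / (1 + 0.04)^11
PV = $17,500.00 / 1.539454
PV = $11,367.67

PV = FV / (1 + r)^t = $11,367.67


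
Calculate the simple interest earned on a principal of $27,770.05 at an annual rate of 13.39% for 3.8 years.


Simple interest formula: I = P × r × t
I = $27,770.05 × 0.1339 × 3.8
I = $14,129.96

I = P × r × t = $14,129.96


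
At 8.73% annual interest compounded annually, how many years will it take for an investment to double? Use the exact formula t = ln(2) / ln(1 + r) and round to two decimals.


Doubling condition: (1 + r)^t = 2
Take ln of both sides: t × ln(1 + r) = ln(2)
t = ln(2) / ln(1 + r)
t = 0.693147 / 0.083698
t = 8.28

t = ln(2) / ln(1 + r) = 8.28 years


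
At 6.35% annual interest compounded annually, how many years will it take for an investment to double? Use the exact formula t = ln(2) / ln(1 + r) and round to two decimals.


Doubling condition: (1 + r)^t = 2
Take ln of both sides: t × ln(1 + r) = ln(2)
t = ln(2) / ln(1 + r)
t = 0.693147 / 0.061565
t = 11.26

t = ln(2) / ln(1 + r) = 11.26 years


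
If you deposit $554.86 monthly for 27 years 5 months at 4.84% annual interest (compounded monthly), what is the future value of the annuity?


Future value of an ordinary annuity: FV = PMT × ((1 + r)^n − 1) / r
Monthly rate r = 0.0484/12 ≈ 0.00403333, n = 329
FV = $554.86 × ((1 + 0.0484/12)^329 − 1) / (0.0484/12)
FV = $554.86 × 684.184572
FV = $379,626.65

FV = PMT × ((1+r)^n - 1)/r = $379,626.65


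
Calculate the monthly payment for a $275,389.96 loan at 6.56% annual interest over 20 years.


Loan payment formula: PMT = PV × r / (1 − (1 + r)^(−n))
Monthly rate r = 0.0656/12 ≈ 0.00546667, n = 240 months
Denominator: 1 − (1 + 0.0656/12)^(−240) = 0.729755
PMT = $275,389.96 × (0.0656/12) / 0.729755
PMT = $2,062.97 per month

PMT = PV × r / (1-(1+r)^(-n)) = $2,062.97/month


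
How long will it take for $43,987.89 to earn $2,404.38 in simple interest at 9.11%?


Rearrange the simple interest formula for t:
I = P × r × t  ⇒  t = I / (P × r)
t = $2,404.38 / ($43,987.89 × 0.0911)
t = 0.6

t = I/(P×r) = 0.6 years


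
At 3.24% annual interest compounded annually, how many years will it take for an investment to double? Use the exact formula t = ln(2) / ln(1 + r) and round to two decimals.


Doubling condition: (1 + r)^t = 2
Take ln of both sides: t × ln(1 + r) = ln(2)
t = ln(2) / ln(1 + r)
t = 0.693147 / 0.031886
t = 21.74

t = ln(2) / ln(1 + r) = 21.74 years


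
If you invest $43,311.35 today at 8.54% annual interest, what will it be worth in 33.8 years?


Future value formula: FV = PV × (1 + r)^t
FV = $43,311.35 × (1 + 0.0854)^33.8
FV = $43,311.35 × 15.9564334
FV = $691,094.67

FV = PV × (1 + r)^t = $691,094.67


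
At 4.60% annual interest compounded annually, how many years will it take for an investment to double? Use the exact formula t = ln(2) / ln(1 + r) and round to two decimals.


Doubling condition: (1 + r)^t = 2
Take ln of both sides: t × ln(1 + r) = ln(2)
t = ln(2) / ln(1 + r)
t = 0.693147 / 0.044973
t = 15.41

t = ln(2) / ln(1 + r) = 15.41 years


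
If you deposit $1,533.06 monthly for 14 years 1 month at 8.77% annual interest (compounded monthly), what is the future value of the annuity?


Future value of an ordinary annuity: FV = PMT × ((1 + r)^n − 1) / r
Monthly rate r = 0.0877/12 ≈ 0.00730833, n = 169
FV = $1,533.06 × ((1 + 0.0877/12)^169 − 1) / (0.0877/12)
FV = $1,533.06 × 331.585968
FV = $508,341.18

FV = PMT × ((1+r)^n - 1)/r = $508,341.18


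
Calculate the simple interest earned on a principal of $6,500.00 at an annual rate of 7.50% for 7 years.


Simple interest formula: I = P × r × t
I = $6,500.00 × 0.075 × 7
I = $3,412.50

I = P × r × t = $3,412.50


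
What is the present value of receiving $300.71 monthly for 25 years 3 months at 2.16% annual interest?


Present value of an ordinary annuity: PV = PMT × (1 − (1 + r)^(−n)) / r
Monthly rate r = 0.0216/12 = 0.0018, n = 303
PV = $300.71 × (1 − (1 + 0.0216/12)^(−303)) / (0.0216/12)
PV = $300.71 × 233.392151
PV = $70,183.35

PV = PMT × (1-(1+r)^(-n))/r = $70,183.35


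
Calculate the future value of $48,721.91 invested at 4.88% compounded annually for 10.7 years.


Compound interest formula: A = P(1 + r/n)^(nt)
A = $48,721.91 × (1 + 0.0488/1)^(1 × 10.7)
Growth factor: (1 + 0.0488/1)^10.7 = 1.6649901
A = $48,721.91 × 1.6649901
A = $81,121.50

A = P(1 + r/n)^(nt) = $81,121.50


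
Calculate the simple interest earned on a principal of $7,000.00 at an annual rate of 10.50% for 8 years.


Simple interest formula: I = P × r × t
I = $7,000.00 × 0.105 × 8
I = $5,880.00

I = P × r × t = $5,880.00


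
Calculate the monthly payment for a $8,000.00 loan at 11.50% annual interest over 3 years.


Loan payment formula: PMT = PV × r / (1 − (1 + r)^(−n))
Monthly rate r = 0.115/12 ≈ 0.00958333, n = 36 months
Denominator: 1 − (1 + 0.115/12)^(−36) = 0.290615
PMT = $8,000.00 × (0.115/12) / 0.290615
PMT = $263.81 per month

PMT = PV × r / (1-(1+r)^(-n)) = $263.81/month


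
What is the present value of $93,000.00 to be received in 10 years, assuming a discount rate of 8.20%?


Present value formula: PV = FV / (1 + r)^t
PV = $93,000.00 / (1 + 0.082)^10
PV = $93,000.00 / 2.199240
PV = $42,287.34

PV = FV / (1 + r)^t = $42,287.34


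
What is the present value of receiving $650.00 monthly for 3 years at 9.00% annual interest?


Present value of an ordinary annuity: PV = PMT × (1 − (1 + r)^(−n)) / r
Monthly rate r = 0.09/12 = 0.0075, n = 36
PV = $650.00 × (1 − (1 + 0.09/12)^(−36)) / (0.09/12)
PV = $650.00 × 31.446805
PV = $20,440.42

PV = PMT × (1-(1+r)^(-n))/r = $20,440.42


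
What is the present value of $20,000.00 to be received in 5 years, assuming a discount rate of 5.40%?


Present value formula: PV = FV / (1 + r)^t
PV = $20,000.00 / (1 + 0.054)^5
PV = $20,000.00 / 1.3007776
PV = $15,375.42

PV = FV / (1 + r)^t = $15,375.42


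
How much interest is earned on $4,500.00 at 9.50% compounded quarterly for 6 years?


Compound interest earned = final amount − principal.
A = P(1 + r/n)^(nt) = $4,500.00 × (1 + 0.095/4)^(4 × 6) = $7,904.36
Interest = A − P = $7,904.36 − $4,500.00 = $3,404.36

Interest = A - P = $3,404.36


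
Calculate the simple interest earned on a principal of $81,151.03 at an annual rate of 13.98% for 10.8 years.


Simple interest formula: I = P × r × t
I = $81,151.03 × 0.1398 × 10.8
I = $122,525.07

I = P × r × t = $122,525.07


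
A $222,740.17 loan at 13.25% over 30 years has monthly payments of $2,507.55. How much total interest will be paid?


Total paid over the life of the loan = PMT × n.
Total paid = $2,507.55 × 360 = $902,718.00
Total interest = total paid − principal = $902,718.00 − $222,740.17 = $679,977.83

Total interest = (PMT × n) - PV = $679,977.83


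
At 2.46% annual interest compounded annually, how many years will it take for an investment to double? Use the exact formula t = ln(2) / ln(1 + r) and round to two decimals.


Doubling condition: (1 + r)^t = 2
Take ln of both sides: t × ln(1 + r) = ln(2)
t = ln(2) / ln(1 + r)
t = 0.693147 / 0.024302
t = 28.52

t = ln(2) / ln(1 + r) = 28.52 years


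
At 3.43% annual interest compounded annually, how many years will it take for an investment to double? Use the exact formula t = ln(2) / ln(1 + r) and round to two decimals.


Doubling condition: (1 + r)^t = 2
Take ln of both sides: t × ln(1 + r) = ln(2)
t = ln(2) / ln(1 + r)
t = 0.693147 / 0.033725
t = 20.55

t = ln(2) / ln(1 + r) = 20.55 years


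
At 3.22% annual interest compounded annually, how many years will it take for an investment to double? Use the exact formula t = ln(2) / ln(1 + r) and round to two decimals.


Doubling condition: (1 + r)^t = 2
Take ln of both sides: t × ln(1 + r) = ln(2)
t = ln(2) / ln(1 + r)
t = 0.693147 / 0.031692
t = 21.87

t = ln(2) / ln(1 + r) = 21.87 years


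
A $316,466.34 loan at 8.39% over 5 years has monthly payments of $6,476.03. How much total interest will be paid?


Total paid over the life of the loan = PMT × n.
Total paid = $6,476.03 × 60 = $388,561.80
Total interest = total paid − principal = $388,561.80 − $316,466.34 = $72,095.46

Total interest = (PMT × n) - PV = $72,095.46


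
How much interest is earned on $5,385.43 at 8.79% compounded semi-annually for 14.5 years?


Compound interest earned = final amount − principal.
A = P(1 + r/n)^(nt) = $5,385.43 × (1 + 0.0879/2)^(2 × 14.5) = $18,746.99
Interest = A − P = $18,746.99 − $5,385.43 = $13,361.56

Interest = A - P = $13,361.56


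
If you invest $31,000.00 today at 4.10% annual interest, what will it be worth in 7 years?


Future value formula: FV = PV × (1 + r)^t
FV = $31,000.00 × (1 + 0.041)^7
FV = $31,000.00 × 1.3248146
FV = $41,069.25

FV = PV × (1 + r)^t = $41,069.25


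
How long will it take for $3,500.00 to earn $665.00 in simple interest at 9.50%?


Rearrange the simple interest formula for t:
I = P × r × t  ⇒  t = I / (P × r)
t = $665.00 / ($3,500.00 × 0.095)
t = 2

t = I/(P×r) = 2 years


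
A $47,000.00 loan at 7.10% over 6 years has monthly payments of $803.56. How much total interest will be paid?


Total paid over the life of the loan = PMT × n.
Total paid = $803.56 × 72 = $57,856.32
Total interest = total paid − principal = $57,856.32 − $47,000.00 = $10,856.32

Total interest = (PMT × n) - PV = $10,856.32


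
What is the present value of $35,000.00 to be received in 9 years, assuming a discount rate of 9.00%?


Present value formula: PV = FV / (1 + r)^t
PV = $35,000.00 / (1 + 0.09)^9
PV = $35,000.00 / 2.171893
PV = $16,114.97

PV = FV / (1 + r)^t = $16,114.97


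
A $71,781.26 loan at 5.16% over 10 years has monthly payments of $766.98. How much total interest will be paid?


Total paid over the life of the loan = PMT × n.
Total paid = $766.98 × 120 = $92,037.60
Total interest = total paid − principal = $92,037.60 − $71,781.26 = $20,256.34

Total interest = (PMT × n) - PV = $20,256.34


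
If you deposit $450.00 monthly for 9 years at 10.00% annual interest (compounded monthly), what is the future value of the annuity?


Future value of an ordinary annuity: FV = PMT × ((1 + r)^n − 1) / r
Monthly rate r = 0.1/12 ≈ 0.00833333, n = 108
FV = $450.00 × ((1 + 0.1/12)^108 − 1) / (0.1/12)
FV = $450.00 × 174.053713
FV = $78,324.17

FV = PMT × ((1+r)^n - 1)/r = $78,324.17


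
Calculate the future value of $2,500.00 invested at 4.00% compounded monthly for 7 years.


Compound interest formula: A = P(1 + r/n)^(nt)
A = $2,500.00 × (1 + 0.04/12)^(12 × 7)
Growth factor: (1 + 0.04/12)^84 = 1.3225139
A = $2,500.00 × 1.3225139
A = $3,306.28

A = P(1 + r/n)^(nt) = $3,306.28


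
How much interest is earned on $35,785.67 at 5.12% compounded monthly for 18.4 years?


Compound interest earned = final amount − principal.
A = P(1 + r/n)^(nt) = $35,785.67 × (1 + 0.0512/12)^(12 × 18.4) = $91,617.61
Interest = A − P = $91,617.61 − $35,785.67 = $55,831.94

Interest = A - P = $55,831.94


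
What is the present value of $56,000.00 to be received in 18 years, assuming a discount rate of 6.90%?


Present value formula: PV = FV / (1 + r)^t
PV = $56,000.00 / (1 + 0.069)^18
PV = $56,000.00 / 3.323523
PV = $16,849.59

PV = FV / (1 + r)^t = $16,849.59


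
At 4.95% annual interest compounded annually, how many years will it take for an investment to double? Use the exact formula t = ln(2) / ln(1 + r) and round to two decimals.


Doubling condition: (1 + r)^t = 2
Take ln of both sides: t × ln(1 + r) = ln(2)
t = ln(2) / ln(1 + r)
t = 0.693147 / 0.048314
t = 14.35

t = ln(2) / ln(1 + r) = 14.35 years


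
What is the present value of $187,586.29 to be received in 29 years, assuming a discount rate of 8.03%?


Present value formula: PV = FV / (1 + r)^t
PV = $187,586.29 / (1 + 0.0803)^29
PV = $187,586.29 / 9.392623
PV = $19,971.66

PV = FV / (1 + r)^t = $19,971.66


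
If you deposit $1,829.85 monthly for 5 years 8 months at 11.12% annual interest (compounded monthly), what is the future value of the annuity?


Future value of an ordinary annuity: FV = PMT × ((1 + r)^n − 1) / r
Monthly rate r = 0.1112/12 ≈ 0.00926667, n = 68
FV = $1,829.85 × ((1 + 0.1112/12)^68 − 1) / (0.1112/12)
FV = $1,829.85 × 94.146026
FV = $172,273.11

FV = PMT × ((1+r)^n - 1)/r = $172,273.11


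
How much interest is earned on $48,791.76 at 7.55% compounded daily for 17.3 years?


Compound interest earned = final amount − principal.
A = P(1 + r/n)^(nt) = $48,791.76 × (1 + 0.0755/365)^(365 × 17.3) = $180,111.55
Interest = A − P = $180,111.55 − $48,791.76 = $131,319.79

Interest = A - P = $131,319.79


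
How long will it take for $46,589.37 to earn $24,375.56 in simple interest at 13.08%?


Rearrange the simple interest formula for t:
I = P × r × t  ⇒  t = I / (P × r)
t = $24,375.56 / ($46,589.37 × 0.1308)
t = 4

t = I/(P×r) = 4 years


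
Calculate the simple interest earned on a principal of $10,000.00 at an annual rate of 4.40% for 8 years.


Simple interest formula: I = P × r × t
I = $10,000.00 × 0.044 × 8
I = $3,520.00

I = P × r × t = $3,520.00


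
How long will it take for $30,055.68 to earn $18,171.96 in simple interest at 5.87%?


Rearrange the simple interest formula for t:
I = P × r × t  ⇒  t = I / (P × r)
t = $18,171.96 / ($30,055.68 × 0.0587)
t = 10.3

t = I/(P×r) = 10.3 years


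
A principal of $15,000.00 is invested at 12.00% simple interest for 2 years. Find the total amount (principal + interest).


Total amount formula: A = P(1 + rt) = P + P·r·t
Interest: I = P × r × t = $15,000.00 × 0.12 × 2 = $3,600.00
A = P + I = $15,000.00 + $3,600.00 = $18,600.00

A = P + I = P(1 + rt) = $18,600.00


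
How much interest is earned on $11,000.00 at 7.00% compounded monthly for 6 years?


Compound interest earned = final amount − principal.
A = P(1 + r/n)^(nt) = $11,000.00 × (1 + 0.07/12)^(12 × 6) = $16,721.16
Interest = A − P = $16,721.16 − $11,000.00 = $5,721.16

Interest = A - P = $5,721.16


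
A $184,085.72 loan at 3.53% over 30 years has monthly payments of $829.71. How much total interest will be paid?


Total paid over the life of the loan = PMT × n.
Total paid = $829.71 × 360 = $298,695.60
Total interest = total paid − principal = $298,695.60 − $184,085.72 = $114,609.88

Total interest = (PMT × n) - PV = $114,609.88


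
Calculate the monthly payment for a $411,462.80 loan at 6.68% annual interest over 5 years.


Loan payment formula: PMT = PV × r / (1 − (1 + r)^(−n))
Monthly rate r = 0.0668/12 ≈ 0.00556667, n = 60 months
Denominator: 1 − (1 + 0.0668/12)^(−60) = 0.2832827
PMT = $411,462.80 × (0.0668/12) / 0.2832827
PMT = $8,085.48 per month

PMT = PV × r / (1-(1+r)^(-n)) = $8,085.48/month


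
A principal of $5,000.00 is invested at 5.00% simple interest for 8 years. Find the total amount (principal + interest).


Total amount formula: A = P(1 + rt) = P + P·r·t
Interest: I = P × r × t = $5,000.00 × 0.05 × 8 = $2,000.00
A = P + I = $5,000.00 + $2,000.00 = $7,000.00

A = P + I = P(1 + rt) = $7,000.00


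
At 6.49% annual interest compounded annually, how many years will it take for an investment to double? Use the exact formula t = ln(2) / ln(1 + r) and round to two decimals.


Doubling condition: (1 + r)^t = 2
Take ln of both sides: t × ln(1 + r) = ln(2)
t = ln(2) / ln(1 + r)
t = 0.693147 / 0.062881
t = 11.02

t = ln(2) / ln(1 + r) = 11.02 years


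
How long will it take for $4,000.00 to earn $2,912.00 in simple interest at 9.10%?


Rearrange the simple interest formula for t:
I = P × r × t  ⇒  t = I / (P × r)
t = $2,912.00 / ($4,000.00 × 0.091)
t = 8

t = I/(P×r) = 8 years


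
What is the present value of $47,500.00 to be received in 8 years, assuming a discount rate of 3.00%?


Present value formula: PV = FV / (1 + r)^t
PV = $47,500.00 / (1 + 0.03)^8
PV = $47,500.00 / 1.266770
PV = $37,496.94

PV = FV / (1 + r)^t = $37,496.94


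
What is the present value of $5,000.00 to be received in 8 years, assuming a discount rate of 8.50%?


Present value formula: PV = FV / (1 + r)^t
PV = $5,000.00 / (1 + 0.085)^8
PV = $5,000.00 / 1.920604
PV = $2,603.35

PV = FV / (1 + r)^t = $2,603.35


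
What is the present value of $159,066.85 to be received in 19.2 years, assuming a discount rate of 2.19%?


Present value formula: PV = FV / (1 + r)^t
PV = $159,066.85 / (1 + 0.0219)^19.2
PV = $159,066.85 / 1.5157978
PV = $104,939.36

PV = FV / (1 + r)^t = $104,939.36


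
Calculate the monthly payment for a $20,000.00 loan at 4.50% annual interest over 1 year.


Loan payment formula: PMT = PV × r / (1 − (1 + r)^(−n))
Monthly rate r = 0.045/12 = 0.00375, n = 12 months
Denominator: 1 − (1 + 0.045/12)^(−12) = 0.043922
PMT = $20,000.00 × (0.045/12) / 0.043922
PMT = $1,707.57 per month

PMT = PV × r / (1-(1+r)^(-n)) = $1,707.57/month


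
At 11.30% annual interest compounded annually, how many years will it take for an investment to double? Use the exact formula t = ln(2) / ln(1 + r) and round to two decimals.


Doubling condition: (1 + r)^t = 2
Take ln of both sides: t × ln(1 + r) = ln(2)
t = ln(2) / ln(1 + r)
t = 0.693147 / 0.107059
t = 6.47

t = ln(2) / ln(1 + r) = 6.47 years


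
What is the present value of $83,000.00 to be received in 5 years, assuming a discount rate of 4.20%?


Present value formula: PV = FV / (1 + r)^t
PV = $83,000.00 / (1 + 0.042)^5
PV = $83,000.00 / 1.22839657
PV = $67,567.76

PV = FV / (1 + r)^t = $67,567.76


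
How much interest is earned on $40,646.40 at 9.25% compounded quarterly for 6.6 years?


Compound interest earned = final amount − principal.
A = P(1 + r/n)^(nt) = $40,646.40 × (1 + 0.0925/4)^(4 × 6.6) = $74,325.82
Interest = A − P = $74,325.82 − $40,646.40 = $33,679.42

Interest = A - P = $33,679.42


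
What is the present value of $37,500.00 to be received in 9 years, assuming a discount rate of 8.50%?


Present value formula: PV = FV / (1 + r)^t
PV = $37,500.00 / (1 + 0.085)^9
PV = $37,500.00 / 2.083856
PV = $17,995.49

PV = FV / (1 + r)^t = $17,995.49


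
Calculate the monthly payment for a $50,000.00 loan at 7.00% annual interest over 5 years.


Loan payment formula: PMT = PV × r / (1 − (1 + r)^(−n))
Monthly rate r = 0.07/12 ≈ 0.00583333, n = 60 months
Denominator: 1 − (1 + 0.07/12)^(−60) = 0.294595
PMT = $50,000.00 × (0.07/12) / 0.294595
PMT = $990.06 per month

PMT = PV × r / (1-(1+r)^(-n)) = $990.06/month


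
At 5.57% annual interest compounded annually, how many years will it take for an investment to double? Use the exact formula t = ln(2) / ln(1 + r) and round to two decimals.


Doubling condition: (1 + r)^t = 2
Take ln of both sides: t × ln(1 + r) = ln(2)
t = ln(2) / ln(1 + r)
t = 0.693147 / 0.054204
t = 12.79

t = ln(2) / ln(1 + r) = 12.79 years


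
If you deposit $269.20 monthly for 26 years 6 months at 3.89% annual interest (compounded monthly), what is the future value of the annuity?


Future value of an ordinary annuity: FV = PMT × ((1 + r)^n − 1) / r
Monthly rate r = 0.0389/12 ≈ 0.00324167, n = 318
FV = $269.20 × ((1 + 0.0389/12)^318 − 1) / (0.0389/12)
FV = $269.20 × 554.892846
FV = $149,377.15

FV = PMT × ((1+r)^n - 1)/r = $149,377.15


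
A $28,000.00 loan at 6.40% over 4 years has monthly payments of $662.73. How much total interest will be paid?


Total paid over the life of the loan = PMT × n.
Total paid = $662.73 × 48 = $31,811.04
Total interest = total paid − principal = $31,811.04 − $28,000.00 = $3,811.04

Total interest = (PMT × n) - PV = $3,811.04


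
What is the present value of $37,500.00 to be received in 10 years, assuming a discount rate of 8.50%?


Present value formula: PV = FV / (1 + r)^t
PV = $37,500.00 / (1 + 0.085)^10
PV = $37,500.00 / 2.2609834
PV = $16,585.70

PV = FV / (1 + r)^t = $16,585.70


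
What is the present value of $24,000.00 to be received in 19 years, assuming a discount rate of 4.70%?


Present value formula: PV = FV / (1 + r)^t
PV = $24,000.00 / (1 + 0.047)^19
PV = $24,000.00 / 2.393244
PV = $10,028.23

PV = FV / (1 + r)^t = $10,028.23


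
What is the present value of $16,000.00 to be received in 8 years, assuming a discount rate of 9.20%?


Present value formula: PV = FV / (1 + r)^t
PV = $16,000.00 / (1 + 0.092)^8
PV = $16,000.00 / 2.022000
PV = $7,912.96

PV = FV / (1 + r)^t = $7,912.96


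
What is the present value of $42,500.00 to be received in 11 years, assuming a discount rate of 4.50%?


Present value formula: PV = FV / (1 + r)^t
PV = $42,500.00 / (1 + 0.045)^11
PV = $42,500.00 / 1.622853
PV = $26,188.45

PV = FV / (1 + r)^t = $26,188.45


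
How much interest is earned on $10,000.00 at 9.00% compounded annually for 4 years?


Compound interest earned = final amount − principal.
A = P(1 + r/n)^(nt) = $10,000.00 × (1 + 0.09/1)^(1 × 4) = $14,115.82
Interest = A − P = $14,115.82 − $10,000.00 = $4,115.82

Interest = A - P = $4,115.82


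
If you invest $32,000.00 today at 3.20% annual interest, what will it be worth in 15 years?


Future value formula: FV = PV × (1 + r)^t
FV = $32,000.00 × (1 + 0.032)^15
FV = $32,000.00 × 1.6039671
FV = $51,326.95

FV = PV × (1 + r)^t = $51,326.95


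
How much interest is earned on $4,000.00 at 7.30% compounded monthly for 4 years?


Compound interest earned = final amount − principal.
A = P(1 + r/n)^(nt) = $4,000.00 × (1 + 0.073/12)^(12 × 4) = $5,351.68
Interest = A − P = $5,351.68 − $4,000.00 = $1,351.68

Interest = A - P = $1,351.68


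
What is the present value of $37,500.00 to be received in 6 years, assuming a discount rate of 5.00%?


Present value formula: PV = FV / (1 + r)^t
PV = $37,500.00 / (1 + 0.05)^6
PV = $37,500.00 / 1.3400956
PV = $27,983.08

PV = FV / (1 + r)^t = $27,983.08


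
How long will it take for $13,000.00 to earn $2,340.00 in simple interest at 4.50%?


Rearrange the simple interest formula for t:
I = P × r × t  ⇒  t = I / (P × r)
t = $2,340.00 / ($13,000.00 × 0.045)
t = 4

t = I/(P×r) = 4 years


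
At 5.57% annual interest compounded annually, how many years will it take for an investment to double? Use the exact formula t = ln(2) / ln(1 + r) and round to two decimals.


Doubling condition: (1 + r)^t = 2
Take ln of both sides: t × ln(1 + r) = ln(2)
t = ln(2) / ln(1 + r)
t = 0.693147 / 0.054204
t = 12.79

t = ln(2) / ln(1 + r) = 12.79 years


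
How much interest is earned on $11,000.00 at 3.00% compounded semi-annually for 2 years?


Compound interest earned = final amount − principal.
A = P(1 + r/n)^(nt) = $11,000.00 × (1 + 0.03/2)^(2 × 2) = $11,675.00
Interest = A − P = $11,675.00 − $11,000.00 = $675.00

Interest = A - P = $675.00


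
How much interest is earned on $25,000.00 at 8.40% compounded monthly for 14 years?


Compound interest earned = final amount − principal.
A = P(1 + r/n)^(nt) = $25,000.00 × (1 + 0.084/12)^(12 × 14) = $80,703.26
Interest = A − P = $80,703.26 − $25,000.00 = $55,703.26

Interest = A - P = $55,703.26


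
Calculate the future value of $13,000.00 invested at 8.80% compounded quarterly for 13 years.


Compound interest formula: A = P(1 + r/n)^(nt)
A = $13,000.00 × (1 + 0.088/4)^(4 × 13)
Growth factor: (1 + 0.088/4)^52 = 3.100606
A = $13,000.00 × 3.100606
A = $40,307.88

A = P(1 + r/n)^(nt) = $40,307.88


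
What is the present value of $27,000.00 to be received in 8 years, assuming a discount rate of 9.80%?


Present value formula: PV = FV / (1 + r)^t
PV = $27,000.00 / (1 + 0.098)^8
PV = $27,000.00 / 2.112607
PV = $12,780.42

PV = FV / (1 + r)^t = $12,780.42


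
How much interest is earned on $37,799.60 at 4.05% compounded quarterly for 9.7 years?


Compound interest earned = final amount − principal.
A = P(1 + r/n)^(nt) = $37,799.60 × (1 + 0.0405/4)^(4 × 9.7) = $55,878.13
Interest = A − P = $55,878.13 − $37,799.60 = $18,078.53

Interest = A - P = $18,078.53


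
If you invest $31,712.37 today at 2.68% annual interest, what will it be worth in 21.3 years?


Future value formula: FV = PV × (1 + r)^t
FV = $31,712.37 × (1 + 0.0268)^21.3
FV = $31,712.37 × 1.7565027
FV = $55,702.86

FV = PV × (1 + r)^t = $55,702.86


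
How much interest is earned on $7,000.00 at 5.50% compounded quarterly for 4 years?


Compound interest earned = final amount − principal.
A = P(1 + r/n)^(nt) = $7,000.00 × (1 + 0.055/4)^(4 × 4) = $8,709.47
Interest = A − P = $8,709.47 − $7,000.00 = $1,709.47

Interest = A - P = $1,709.47


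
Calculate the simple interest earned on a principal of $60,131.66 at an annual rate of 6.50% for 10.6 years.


Simple interest formula: I = P × r × t
I = $60,131.66 × 0.065 × 10.6
I = $41,430.71

I = P × r × t = $41,430.71


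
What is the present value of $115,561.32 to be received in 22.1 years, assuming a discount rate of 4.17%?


Present value formula: PV = FV / (1 + r)^t
PV = $115,561.32 / (1 + 0.0417)^22.1
PV = $115,561.32 / 2.4666804
PV = $46,848.92

PV = FV / (1 + r)^t = $46,848.92


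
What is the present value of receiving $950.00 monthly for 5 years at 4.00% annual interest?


Present value of an ordinary annuity: PV = PMT × (1 − (1 + r)^(−n)) / r
Monthly rate r = 0.04/12 ≈ 0.00333333, n = 60
PV = $950.00 × (1 − (1 + 0.04/12)^(−60)) / (0.04/12)
PV = $950.00 × 54.299069
PV = $51,584.12

PV = PMT × (1-(1+r)^(-n))/r = $51,584.12


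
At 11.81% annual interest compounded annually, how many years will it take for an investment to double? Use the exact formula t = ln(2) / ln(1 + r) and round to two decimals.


Doubling condition: (1 + r)^t = 2
Take ln of both sides: t × ln(1 + r) = ln(2)
t = ln(2) / ln(1 + r)
t = 0.693147 / 0.111631
t = 6.21

t = ln(2) / ln(1 + r) = 6.21 years


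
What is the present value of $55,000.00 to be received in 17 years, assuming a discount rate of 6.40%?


Present value formula: PV = FV / (1 + r)^t
PV = $55,000.00 / (1 + 0.064)^17
PV = $55,000.00 / 2.8708313
PV = $19,158.21

PV = FV / (1 + r)^t = $19,158.21


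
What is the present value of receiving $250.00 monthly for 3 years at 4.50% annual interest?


Present value of an ordinary annuity: PV = PMT × (1 − (1 + r)^(−n)) / r
Monthly rate r = 0.045/12 = 0.00375, n = 36
PV = $250.00 × (1 − (1 + 0.045/12)^(−36)) / (0.045/12)
PV = $250.00 × 33.616921
PV = $8,404.23

PV = PMT × (1-(1+r)^(-n))/r = $8,404.23


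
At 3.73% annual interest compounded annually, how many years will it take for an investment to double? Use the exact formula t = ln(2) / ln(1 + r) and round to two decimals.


Doubling condition: (1 + r)^t = 2
Take ln of both sides: t × ln(1 + r) = ln(2)
t = ln(2) / ln(1 + r)
t = 0.693147 / 0.036621
t = 18.93

t = ln(2) / ln(1 + r) = 18.93 years


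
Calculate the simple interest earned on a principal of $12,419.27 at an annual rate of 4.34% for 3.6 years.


Simple interest formula: I = P × r × t
I = $12,419.27 × 0.0434 × 3.6
I = $1,940.39

I = P × r × t = $1,940.39


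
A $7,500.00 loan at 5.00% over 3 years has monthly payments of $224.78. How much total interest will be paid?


Total paid over the life of the loan = PMT × n.
Total paid = $224.78 × 36 = $8,092.08
Total interest = total paid − principal = $8,092.08 − $7,500.00 = $592.08

Total interest = (PMT × n) - PV = $592.08


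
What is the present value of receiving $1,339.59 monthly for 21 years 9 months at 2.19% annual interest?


Present value of an ordinary annuity: PV = PMT × (1 − (1 + r)^(−n)) / r
Monthly rate r = 0.0219/12 = 0.001825, n = 261
PV = $1,339.59 × (1 − (1 + 0.0219/12)^(−261)) / (0.0219/12)
PV = $1,339.59 × 207.489711
PV = $277,951.14

PV = PMT × (1-(1+r)^(-n))/r = $277,951.14


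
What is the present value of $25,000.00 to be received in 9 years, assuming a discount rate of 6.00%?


Present value formula: PV = FV / (1 + r)^t
PV = $25,000.00 / (1 + 0.06)^9
PV = $25,000.00 / 1.689479
PV = $14,797.46

PV = FV / (1 + r)^t = $14,797.46


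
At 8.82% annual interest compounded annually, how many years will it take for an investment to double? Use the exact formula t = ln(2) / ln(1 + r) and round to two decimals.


Doubling condition: (1 + r)^t = 2
Take ln of both sides: t × ln(1 + r) = ln(2)
t = ln(2) / ln(1 + r)
t = 0.693147 / 0.084525
t = 8.20

t = ln(2) / ln(1 + r) = 8.20 years


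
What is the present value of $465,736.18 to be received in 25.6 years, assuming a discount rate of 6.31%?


Present value formula: PV = FV / (1 + r)^t
PV = $465,736.18 / (1 + 0.0631)^25.6
PV = $465,736.18 / 4.789580
PV = $97,239.46

PV = FV / (1 + r)^t = $97,239.46


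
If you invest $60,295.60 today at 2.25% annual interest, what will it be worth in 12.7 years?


Future value formula: FV = PV × (1 + r)^t
FV = $60,295.60 × (1 + 0.0225)^12.7
FV = $60,295.60 × 1.3265515
FV = $79,985.22

FV = PV × (1 + r)^t = $79,985.22


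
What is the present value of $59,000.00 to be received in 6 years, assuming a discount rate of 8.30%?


Present value formula: PV = FV / (1 + r)^t
PV = $59,000.00 / (1 + 0.083)^6
PV = $59,000.00 / 1.6135066
PV = $36,566.32

PV = FV / (1 + r)^t = $36,566.32
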